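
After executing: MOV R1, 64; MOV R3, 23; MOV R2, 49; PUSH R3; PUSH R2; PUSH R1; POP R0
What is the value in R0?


Stack trace (top is rightmost):
  MOV R1, 64  → R1 = 64
  MOV R3, 23  → R3 = 23
  MOV R2, 49  → R2 = 49
  PUSH R3  → stack: [23]
  PUSH R2  → stack: [23, 49]
  PUSH R1  → stack: [23, 49, 64]
  POP R0  → R0 = 64, stack: [23, 49]
Final: R0 = 64

64


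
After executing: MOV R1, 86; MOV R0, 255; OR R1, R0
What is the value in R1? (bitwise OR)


Register state trace:
  MOV R1, 86  → R1 = 86 (0b01010110)
  MOV R0, 255  → R0 = 255 (0b11111111)
  OR R1, R0   → R1 = 86 OR 255 = 255 (0b11111111)
Final: R1 = 255

255


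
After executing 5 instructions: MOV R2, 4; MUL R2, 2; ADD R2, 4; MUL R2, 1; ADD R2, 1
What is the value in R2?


Register state trace:
  MOV R2, 4  → R2 = 4
  MUL R2, 2  → R2 = 4 * 2 = 8
  ADD R2, 4  → R2 = 8 + 4 = 12
  MUL R2, 1  → R2 = 12 * 1 = 12
  ADD R2, 1  → R2 = 12 + 1 = 13
Final: R2 = 13

13


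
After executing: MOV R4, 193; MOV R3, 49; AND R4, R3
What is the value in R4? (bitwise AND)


Register state trace:
  MOV R4, 193  → R4 = 193 (0b11000001)
  MOV R3, 49  → R3 = 49 (0b00110001)
  AND R4, R3  → R4 = 193 AND 49 = 1 (0b00000001)
Final: R4 = 1

1


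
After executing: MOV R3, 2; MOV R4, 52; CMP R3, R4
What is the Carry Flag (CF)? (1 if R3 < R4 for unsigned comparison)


Register state trace:
  MOV R3, 2  → R3 = 2
  MOV R4, 52  → R4 = 52
  CMP R3, R4  → unsigned 2 - 52: borrow occurs
  2 < 52, so CF = 1
CF = 1

1


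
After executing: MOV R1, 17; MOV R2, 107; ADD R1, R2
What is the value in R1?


Register state trace:
  MOV R1, 17  → R1 = 17
  MOV R2, 107  → R2 = 107
  ADD R1, R2  → R1 = 17 + 107 = 124
Final: R1 = 124

124


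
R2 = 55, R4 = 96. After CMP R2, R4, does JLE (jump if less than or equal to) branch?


Trace:
  R2 = 55, R4 = 96
  CMP R2, R4  → compares 55 vs 96
  JLE checks: is 55 less than or equal to 96?
  55 < 96, so condition is true
Branch taken: Yes

Yes


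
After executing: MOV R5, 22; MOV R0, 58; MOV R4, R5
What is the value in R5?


Register state trace:
  MOV R5, 22  → R5 = 22
  MOV R0, 58  → R0 = 58
  MOV R4, R5  → R4 = 22
Final: R5 = 22

22


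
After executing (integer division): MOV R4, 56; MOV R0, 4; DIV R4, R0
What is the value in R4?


Register state trace:
  MOV R4, 56  → R4 = 56
  MOV R0, 4  → R0 = 4
  DIV R4, R0  → R4 = 56 // 4 = 14
Final: R4 = 14

14


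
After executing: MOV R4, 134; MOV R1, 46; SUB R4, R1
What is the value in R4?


Register state trace:
  MOV R4, 134  → R4 = 134
  MOV R1, 46  → R1 = 46
  SUB R4, R1  → R4 = 134 - 46 = 88
Final: R4 = 88

88


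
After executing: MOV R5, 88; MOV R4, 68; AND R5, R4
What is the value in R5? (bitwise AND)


Register state trace:
  MOV R5, 88  → R5 = 88 (0b01011000)
  MOV R4, 68  → R4 = 68 (0b01000100)
  AND R5, R4  → R5 = 88 AND 68 = 64 (0b01000000)
Final: R5 = 64

64


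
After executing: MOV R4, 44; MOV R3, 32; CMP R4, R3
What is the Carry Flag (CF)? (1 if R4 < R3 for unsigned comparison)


Register state trace:
  MOV R4, 44  → R4 = 44
  MOV R3, 32  → R3 = 32
  CMP R4, R3  → unsigned 44 - 32: no borrow
  44 >= 32, so CF = 0
CF = 0

0


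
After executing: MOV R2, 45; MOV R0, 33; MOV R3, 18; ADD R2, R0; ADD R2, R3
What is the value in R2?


Register state trace:
  MOV R2, 45  → R2 = 45
  MOV R0, 33  → R0 = 33
  MOV R3, 18  → R3 = 18
  ADD R2, R0  → R2 = 45 + 33 = 78
  ADD R2, R3  → R2 = 78 + 18 = 96
Final: R2 = 96

96


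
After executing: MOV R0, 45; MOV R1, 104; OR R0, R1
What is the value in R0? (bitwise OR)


Register state trace:
  MOV R0, 45  → R0 = 45 (0b00101101)
  MOV R1, 104  → R1 = 104 (0b01101000)
  OR R0, R1   → R0 = 45 OR 104 = 109 (0b01101101)
Final: R0 = 109

109


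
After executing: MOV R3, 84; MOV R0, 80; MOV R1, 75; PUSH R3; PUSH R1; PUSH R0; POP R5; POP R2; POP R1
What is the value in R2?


Stack trace (top is rightmost):
  MOV R3, 84  → R3 = 84
  MOV R0, 80  → R0 = 80
  MOV R1, 75  → R1 = 75
  PUSH R3  → stack: [84]
  PUSH R1  → stack: [84, 75]
  PUSH R0  → stack: [84, 75, 80]
  POP R5  → R5 = 80, stack: [84, 75]
  POP R2  → R2 = 75, stack: [84]
  POP R1  → R1 = 84, stack: []
Final: R2 = 75

75


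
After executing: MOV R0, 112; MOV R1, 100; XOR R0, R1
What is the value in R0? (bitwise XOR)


Register state trace:
  MOV R0, 112  → R0 = 112 (0b01110000)
  MOV R1, 100  → R1 = 100 (0b01100100)
  XOR R0, R1  → R0 = 112 XOR 100 = 20 (0b00010100)
Final: R0 = 20

20


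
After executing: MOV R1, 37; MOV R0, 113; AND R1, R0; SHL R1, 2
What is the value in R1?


Register state trace:
  MOV R1, 37  → R1 = 37 (0b00100101)
  MOV R0, 113  → R0 = 113 (0b01110001)
  AND R1, R0  → R1 = 37 AND 113 = 33 (0b00100001)
  SHL R1, 2  → R1 = 33 << 2 = 132
Final: R1 = 132

132


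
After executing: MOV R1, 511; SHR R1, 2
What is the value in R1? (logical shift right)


Register state trace:
  MOV R1, 511  → R1 = 511
  SHR R1, 2  → R1 = 511 >> 2 = 511 // 2^2 = 127
Final: R1 = 127

127


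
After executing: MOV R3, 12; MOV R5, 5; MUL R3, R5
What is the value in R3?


Register state trace:
  MOV R3, 12  → R3 = 12
  MOV R5, 5  → R5 = 5
  MUL R3, R5  → R3 = 12 * 5 = 60
Final: R3 = 60

60


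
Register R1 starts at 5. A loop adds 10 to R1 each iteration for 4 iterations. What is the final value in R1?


Starting value: R1 = 5
  Iter 1: R1 = 5 + 10 = 15
  Iter 2: R1 = 15 + 10 = 25
  Iter 3: R1 = 25 + 10 = 35
  Iter 4: R1 = 35 + 10 = 45
Final: R1 = 45

45


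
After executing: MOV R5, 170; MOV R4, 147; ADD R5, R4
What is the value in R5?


Register state trace:
  MOV R5, 170  → R5 = 170
  MOV R4, 147  → R4 = 147
  ADD R5, R4  → R5 = 170 + 147 = 317
Final: R5 = 317

317


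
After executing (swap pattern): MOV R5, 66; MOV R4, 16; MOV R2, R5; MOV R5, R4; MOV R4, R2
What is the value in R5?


Register state trace (swap pattern):
  MOV R5, 66  → R5 = 66
  MOV R4, 16  → R4 = 16
  MOV R2, R5  → R2 = 66  (save R5)
  MOV R5, R4  → R5 = 16  (R5 gets R4's value)
  MOV R4, R2  → R4 = 66  (R4 gets saved value)
Final: R5 = 16

16


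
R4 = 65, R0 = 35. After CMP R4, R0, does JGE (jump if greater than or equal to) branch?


Trace:
  R4 = 65, R0 = 35
  CMP R4, R0  → compares 65 vs 35
  JGE checks: is 65 greater than or equal to 35?
  65 > 35, so condition is true
Branch taken: Yes

Yes


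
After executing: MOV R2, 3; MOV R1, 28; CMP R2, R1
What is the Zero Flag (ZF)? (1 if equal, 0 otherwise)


Register state trace:
  MOV R2, 3  → R2 = 3
  MOV R1, 28  → R1 = 28
  CMP R2, R1  → computes 3 - 28 = -25
  Result is nonzero, so values are not equal
ZF = 0

0


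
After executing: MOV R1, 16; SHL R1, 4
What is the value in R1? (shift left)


Register state trace:
  MOV R1, 16  → R1 = 16
  SHL R1, 4  → R1 = 16 << 4 = 16 * 2^4 = 256
Final: R1 = 256

256


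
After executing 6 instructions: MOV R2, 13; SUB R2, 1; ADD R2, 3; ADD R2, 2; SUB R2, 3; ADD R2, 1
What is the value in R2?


Register state trace:
  MOV R2, 13  → R2 = 13
  SUB R2, 1  → R2 = 13 - 1 = 12
  ADD R2, 3  → R2 = 12 + 3 = 15
  ADD R2, 2  → R2 = 15 + 2 = 17
  SUB R2, 3  → R2 = 17 - 3 = 14
  ADD R2, 1  → R2 = 14 + 1 = 15
Final: R2 = 15

15


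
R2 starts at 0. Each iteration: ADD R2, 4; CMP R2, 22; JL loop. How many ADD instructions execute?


Loop trace (R2 starts at 0, target 22, step 4):
  ADD #1: R2 = 0 + 4 = 4  → 4 < 22, loop
  ADD #2: R2 = 4 + 4 = 8  → 8 < 22, loop
  ADD #3: R2 = 8 + 4 = 12  → 12 < 22, loop
  ADD #4: R2 = 12 + 4 = 16  → 16 < 22, loop
  ADD #5: R2 = 16 + 4 = 20  → 20 < 22, loop
  ADD #6: R2 = 20 + 4 = 24  → 24 >= 22, exit
Total ADD instructions: 6

6


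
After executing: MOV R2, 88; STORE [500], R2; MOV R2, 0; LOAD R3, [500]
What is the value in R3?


Register and memory trace:
  MOV R2, 88  → R2 = 88
  STORE [500], R2  → mem[500] = 88
  MOV R2, 0  → R2 = 0
  LOAD R3, [500]  → R3 = mem[500] = 88
Final: R3 = 88

88


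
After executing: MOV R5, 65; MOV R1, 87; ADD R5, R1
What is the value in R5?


Register state trace:
  MOV R5, 65  → R5 = 65
  MOV R1, 87  → R1 = 87
  ADD R5, R1  → R5 = 65 + 87 = 152
Final: R5 = 152

152


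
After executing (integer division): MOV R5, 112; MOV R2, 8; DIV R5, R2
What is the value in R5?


Register state trace:
  MOV R5, 112  → R5 = 112
  MOV R2, 8  → R2 = 8
  DIV R5, R2  → R5 = 112 // 8 = 14
Final: R5 = 14

14


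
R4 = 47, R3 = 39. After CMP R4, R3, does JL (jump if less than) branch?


Trace:
  R4 = 47, R3 = 39
  CMP R4, R3  → compares 47 vs 39
  JL checks: is 47 less than 39?
  47 > 39, so condition is false
Branch taken: No

No


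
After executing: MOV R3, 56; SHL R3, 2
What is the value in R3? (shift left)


Register state trace:
  MOV R3, 56  → R3 = 56
  SHL R3, 2  → R3 = 56 << 2 = 56 * 2^2 = 224
Final: R3 = 224

224


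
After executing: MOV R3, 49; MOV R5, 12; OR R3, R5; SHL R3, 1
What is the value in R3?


Register state trace:
  MOV R3, 49  → R3 = 49 (0b00110001)
  MOV R5, 12  → R5 = 12 (0b00001100)
  OR R3, R5  → R3 = 49 OR 12 = 61 (0b00111101)
  SHL R3, 1  → R3 = 61 << 1 = 122
Final: R3 = 122

122


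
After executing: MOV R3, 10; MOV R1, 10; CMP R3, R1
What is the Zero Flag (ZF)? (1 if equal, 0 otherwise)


Register state trace:
  MOV R3, 10  → R3 = 10
  MOV R1, 10  → R1 = 10
  CMP R3, R1  → computes 10 - 10 = 0
  Result is zero, so values are equal
ZF = 1

1


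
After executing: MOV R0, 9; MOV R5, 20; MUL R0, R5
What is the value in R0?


Register state trace:
  MOV R0, 9  → R0 = 9
  MOV R5, 20  → R5 = 20
  MUL R0, R5  → R0 = 9 * 20 = 180
Final: R0 = 180

180


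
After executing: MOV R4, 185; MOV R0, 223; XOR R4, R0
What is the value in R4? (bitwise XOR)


Register state trace:
  MOV R4, 185  → R4 = 185 (0b10111001)
  MOV R0, 223  → R0 = 223 (0b11011111)
  XOR R4, R0  → R4 = 185 XOR 223 = 102 (0b01100110)
Final: R4 = 102

102


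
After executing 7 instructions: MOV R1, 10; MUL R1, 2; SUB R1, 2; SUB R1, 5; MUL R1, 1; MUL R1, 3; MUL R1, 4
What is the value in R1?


Register state trace:
  MOV R1, 10  → R1 = 10
  MUL R1, 2  → R1 = 10 * 2 = 20
  SUB R1, 2  → R1 = 20 - 2 = 18
  SUB R1, 5  → R1 = 18 - 5 = 13
  MUL R1, 1  → R1 = 13 * 1 = 13
  MUL R1, 3  → R1 = 13 * 3 = 39
  MUL R1, 4  → R1 = 39 * 4 = 156
Final: R1 = 156

156


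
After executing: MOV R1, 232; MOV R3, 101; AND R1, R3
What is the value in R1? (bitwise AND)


Register state trace:
  MOV R1, 232  → R1 = 232 (0b11101000)
  MOV R3, 101  → R3 = 101 (0b01100101)
  AND R1, R3  → R1 = 232 AND 101 = 96 (0b01100000)
Final: R1 = 96

96


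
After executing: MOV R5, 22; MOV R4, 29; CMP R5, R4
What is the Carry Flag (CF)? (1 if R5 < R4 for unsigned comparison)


Register state trace:
  MOV R5, 22  → R5 = 22
  MOV R4, 29  → R4 = 29
  CMP R5, R4  → unsigned 22 - 29: borrow occurs
  22 < 29, so CF = 1
CF = 1

1


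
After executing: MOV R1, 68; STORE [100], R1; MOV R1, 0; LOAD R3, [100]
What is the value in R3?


Register and memory trace:
  MOV R1, 68  → R1 = 68
  STORE [100], R1  → mem[100] = 68
  MOV R1, 0  → R1 = 0
  LOAD R3, [100]  → R3 = mem[100] = 68
Final: R3 = 68

68


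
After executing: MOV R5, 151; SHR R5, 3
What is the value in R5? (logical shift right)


Register state trace:
  MOV R5, 151  → R5 = 151
  SHR R5, 3  → R5 = 151 >> 3 = 151 // 2^3 = 18
Final: R5 = 18

18


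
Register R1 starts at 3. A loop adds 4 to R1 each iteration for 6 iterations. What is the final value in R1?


Starting value: R1 = 3
  Iter 1: R1 = 3 + 4 = 7
  Iter 2: R1 = 7 + 4 = 11
  Iter 3: R1 = 11 + 4 = 15
  Iter 4: R1 = 15 + 4 = 19
  Iter 5: R1 = 19 + 4 = 23
  Iter 6: R1 = 23 + 4 = 27
Final: R1 = 27

27


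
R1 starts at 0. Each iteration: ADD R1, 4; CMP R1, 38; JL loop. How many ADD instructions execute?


Loop trace (R1 starts at 0, target 38, step 4):
  ADD #1: R1 = 0 + 4 = 4  → 4 < 38, loop
  ADD #2: R1 = 4 + 4 = 8  → 8 < 38, loop
  ADD #3: R1 = 8 + 4 = 12  → 12 < 38, loop
  ADD #4: R1 = 12 + 4 = 16  → 16 < 38, loop
  ADD #5: R1 = 16 + 4 = 20  → 20 < 38, loop
  ADD #6: R1 = 20 + 4 = 24  → 24 < 38, loop
  ADD #7: R1 = 24 + 4 = 28  → 28 < 38, loop
  ADD #8: R1 = 28 + 4 = 32  → 32 < 38, loop
  ADD #9: R1 = 32 + 4 = 36  → 36 < 38, loop
  ADD #10: R1 = 36 + 4 = 40  → 40 >= 38, exit
Total ADD instructions: 10

10


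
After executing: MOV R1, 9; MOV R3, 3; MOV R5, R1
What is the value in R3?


Register state trace:
  MOV R1, 9  → R1 = 9
  MOV R3, 3  → R3 = 3
  MOV R5, R1  → R5 = 9
Final: R3 = 3

3


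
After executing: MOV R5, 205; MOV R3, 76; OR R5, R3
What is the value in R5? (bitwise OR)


Register state trace:
  MOV R5, 205  → R5 = 205 (0b11001101)
  MOV R3, 76  → R3 = 76 (0b01001100)
  OR R5, R3   → R5 = 205 OR 76 = 205 (0b11001101)
Final: R5 = 205

205


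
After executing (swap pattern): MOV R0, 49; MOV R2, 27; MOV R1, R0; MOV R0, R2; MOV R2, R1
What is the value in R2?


Register state trace (swap pattern):
  MOV R0, 49  → R0 = 49
  MOV R2, 27  → R2 = 27
  MOV R1, R0  → R1 = 49  (save R0)
  MOV R0, R2  → R0 = 27  (R0 gets R2's value)
  MOV R2, R1  → R2 = 49  (R2 gets saved value)
Final: R2 = 49

49


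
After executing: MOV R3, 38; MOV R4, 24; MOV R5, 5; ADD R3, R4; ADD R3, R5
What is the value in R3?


Register state trace:
  MOV R3, 38  → R3 = 38
  MOV R4, 24  → R4 = 24
  MOV R5, 5  → R5 = 5
  ADD R3, R4  → R3 = 38 + 24 = 62
  ADD R3, R5  → R3 = 62 + 5 = 67
Final: R3 = 67

67


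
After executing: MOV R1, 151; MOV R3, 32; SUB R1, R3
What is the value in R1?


Register state trace:
  MOV R1, 151  → R1 = 151
  MOV R3, 32  → R3 = 32
  SUB R1, R3  → R1 = 151 - 32 = 119
Final: R1 = 119

119


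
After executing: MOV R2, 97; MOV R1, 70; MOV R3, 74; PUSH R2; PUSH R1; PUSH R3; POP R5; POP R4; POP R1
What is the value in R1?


Stack trace (top is rightmost):
  MOV R2, 97  → R2 = 97
  MOV R1, 70  → R1 = 70
  MOV R3, 74  → R3 = 74
  PUSH R2  → stack: [97]
  PUSH R1  → stack: [97, 70]
  PUSH R3  → stack: [97, 70, 74]
  POP R5  → R5 = 74, stack: [97, 70]
  POP R4  → R4 = 70, stack: [97]
  POP R1  → R1 = 97, stack: []
Final: R1 = 97

97


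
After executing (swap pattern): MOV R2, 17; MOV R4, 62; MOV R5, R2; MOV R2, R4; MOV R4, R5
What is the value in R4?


Register state trace (swap pattern):
  MOV R2, 17  → R2 = 17
  MOV R4, 62  → R4 = 62
  MOV R5, R2  → R5 = 17  (save R2)
  MOV R2, R4  → R2 = 62  (R2 gets R4's value)
  MOV R4, R5  → R4 = 17  (R4 gets saved value)
Final: R4 = 17

17


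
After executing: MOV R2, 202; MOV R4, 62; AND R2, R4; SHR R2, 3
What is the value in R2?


Register state trace:
  MOV R2, 202  → R2 = 202 (0b11001010)
  MOV R4, 62  → R4 = 62 (0b00111110)
  AND R2, R4  → R2 = 202 AND 62 = 10 (0b00001010)
  SHR R2, 3  → R2 = 10 >> 3 = 1
Final: R2 = 1

1


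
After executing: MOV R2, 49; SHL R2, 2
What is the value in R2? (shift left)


Register state trace:
  MOV R2, 49  → R2 = 49
  SHL R2, 2  → R2 = 49 << 2 = 49 * 2^2 = 196
Final: R2 = 196

196


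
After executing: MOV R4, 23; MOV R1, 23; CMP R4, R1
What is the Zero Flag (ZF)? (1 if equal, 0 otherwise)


Register state trace:
  MOV R4, 23  → R4 = 23
  MOV R1, 23  → R1 = 23
  CMP R4, R1  → computes 23 - 23 = 0
  Result is zero, so values are equal
ZF = 1

1


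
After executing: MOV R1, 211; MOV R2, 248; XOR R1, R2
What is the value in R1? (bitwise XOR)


Register state trace:
  MOV R1, 211  → R1 = 211 (0b11010011)
  MOV R2, 248  → R2 = 248 (0b11111000)
  XOR R1, R2  → R1 = 211 XOR 248 = 43 (0b00101011)
Final: R1 = 43

43


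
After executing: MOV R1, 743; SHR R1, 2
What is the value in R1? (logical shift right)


Register state trace:
  MOV R1, 743  → R1 = 743
  SHR R1, 2  → R1 = 743 >> 2 = 743 // 2^2 = 185
Final: R1 = 185

185


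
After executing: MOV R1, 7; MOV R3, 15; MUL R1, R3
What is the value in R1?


Register state trace:
  MOV R1, 7  → R1 = 7
  MOV R3, 15  → R3 = 15
  MUL R1, R3  → R1 = 7 * 15 = 105
Final: R1 = 105

105


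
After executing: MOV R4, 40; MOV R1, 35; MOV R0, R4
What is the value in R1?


Register state trace:
  MOV R4, 40  → R4 = 40
  MOV R1, 35  → R1 = 35
  MOV R0, R4  → R0 = 40
Final: R1 = 35

35


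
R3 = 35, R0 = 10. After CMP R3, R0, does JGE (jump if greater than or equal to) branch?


Trace:
  R3 = 35, R0 = 10
  CMP R3, R0  → compares 35 vs 10
  JGE checks: is 35 greater than or equal to 10?
  35 > 10, so condition is true
Branch taken: Yes

Yes


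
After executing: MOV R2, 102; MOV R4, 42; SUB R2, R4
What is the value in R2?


Register state trace:
  MOV R2, 102  → R2 = 102
  MOV R4, 42  → R4 = 42
  SUB R2, R4  → R2 = 102 - 42 = 60
Final: R2 = 60

60


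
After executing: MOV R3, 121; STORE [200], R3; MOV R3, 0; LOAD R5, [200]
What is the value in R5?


Register and memory trace:
  MOV R3, 121  → R3 = 121
  STORE [200], R3  → mem[200] = 121
  MOV R3, 0  → R3 = 0
  LOAD R5, [200]  → R5 = mem[200] = 121
Final: R5 = 121

121


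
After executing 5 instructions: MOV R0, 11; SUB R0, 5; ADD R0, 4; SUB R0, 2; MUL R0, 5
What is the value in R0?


Register state trace:
  MOV R0, 11  → R0 = 11
  SUB R0, 5  → R0 = 11 - 5 = 6
  ADD R0, 4  → R0 = 6 + 4 = 10
  SUB R0, 2  → R0 = 10 - 2 = 8
  MUL R0, 5  → R0 = 8 * 5 = 40
Final: R0 = 40

40


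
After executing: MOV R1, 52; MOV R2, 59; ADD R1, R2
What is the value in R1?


Register state trace:
  MOV R1, 52  → R1 = 52
  MOV R2, 59  → R2 = 59
  ADD R1, R2  → R1 = 52 + 59 = 111
Final: R1 = 111

111


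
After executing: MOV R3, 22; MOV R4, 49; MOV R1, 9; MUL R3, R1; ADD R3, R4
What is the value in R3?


Register state trace:
  MOV R3, 22  → R3 = 22
  MOV R4, 49  → R4 = 49
  MOV R1, 9  → R1 = 9
  MUL R3, R1  → R3 = 22 * 9 = 198
  ADD R3, R4  → R3 = 198 + 49 = 247
Final: R3 = 247

247


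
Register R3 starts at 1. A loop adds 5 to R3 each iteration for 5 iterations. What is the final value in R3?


Starting value: R3 = 1
  Iter 1: R3 = 1 + 5 = 6
  Iter 2: R3 = 6 + 5 = 11
  Iter 3: R3 = 11 + 5 = 16
  Iter 4: R3 = 16 + 5 = 21
  Iter 5: R3 = 21 + 5 = 26
Final: R3 = 26

26


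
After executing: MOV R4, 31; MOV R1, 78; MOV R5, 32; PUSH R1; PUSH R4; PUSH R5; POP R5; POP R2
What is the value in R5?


Stack trace (top is rightmost):
  MOV R4, 31  → R4 = 31
  MOV R1, 78  → R1 = 78
  MOV R5, 32  → R5 = 32
  PUSH R1  → stack: [78]
  PUSH R4  → stack: [78, 31]
  PUSH R5  → stack: [78, 31, 32]
  POP R5  → R5 = 32, stack: [78, 31]
  POP R2  → R2 = 31, stack: [78]
Final: R5 = 32

32


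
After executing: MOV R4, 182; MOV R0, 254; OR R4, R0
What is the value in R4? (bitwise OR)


Register state trace:
  MOV R4, 182  → R4 = 182 (0b10110110)
  MOV R0, 254  → R0 = 254 (0b11111110)
  OR R4, R0   → R4 = 182 OR 254 = 254 (0b11111110)
Final: R4 = 254

254


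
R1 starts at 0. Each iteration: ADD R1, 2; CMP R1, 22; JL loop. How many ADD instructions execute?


Loop trace (R1 starts at 0, target 22, step 2):
  ADD #1: R1 = 0 + 2 = 2  → 2 < 22, loop
  ADD #2: R1 = 2 + 2 = 4  → 4 < 22, loop
  ADD #3: R1 = 4 + 2 = 6  → 6 < 22, loop
  ADD #4: R1 = 6 + 2 = 8  → 8 < 22, loop
  ADD #5: R1 = 8 + 2 = 10  → 10 < 22, loop
  ADD #6: R1 = 10 + 2 = 12  → 12 < 22, loop
  ADD #7: R1 = 12 + 2 = 14  → 14 < 22, loop
  ADD #8: R1 = 14 + 2 = 16  → 16 < 22, loop
  ADD #9: R1 = 16 + 2 = 18  → 18 < 22, loop
  ADD #10: R1 = 18 + 2 = 20  → 20 < 22, loop
  ADD #11: R1 = 20 + 2 = 22  → 22 >= 22, exit
Total ADD instructions: 11

11


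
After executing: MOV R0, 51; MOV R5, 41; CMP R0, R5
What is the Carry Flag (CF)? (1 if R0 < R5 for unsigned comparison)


Register state trace:
  MOV R0, 51  → R0 = 51
  MOV R5, 41  → R5 = 41
  CMP R0, R5  → unsigned 51 - 41: no borrow
  51 >= 41, so CF = 0
CF = 0

0


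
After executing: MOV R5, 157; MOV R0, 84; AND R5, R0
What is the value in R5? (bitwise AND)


Register state trace:
  MOV R5, 157  → R5 = 157 (0b10011101)
  MOV R0, 84  → R0 = 84 (0b01010100)
  AND R5, R0  → R5 = 157 AND 84 = 20 (0b00010100)
Final: R5 = 20

20


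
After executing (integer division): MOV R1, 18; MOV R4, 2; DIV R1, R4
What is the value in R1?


Register state trace:
  MOV R1, 18  → R1 = 18
  MOV R4, 2  → R4 = 2
  DIV R1, R4  → R1 = 18 // 2 = 9
Final: R1 = 9

9


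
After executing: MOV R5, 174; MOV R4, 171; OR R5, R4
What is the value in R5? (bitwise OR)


Register state trace:
  MOV R5, 174  → R5 = 174 (0b10101110)
  MOV R4, 171  → R4 = 171 (0b10101011)
  OR R5, R4   → R5 = 174 OR 171 = 175 (0b10101111)
Final: R5 = 175

175


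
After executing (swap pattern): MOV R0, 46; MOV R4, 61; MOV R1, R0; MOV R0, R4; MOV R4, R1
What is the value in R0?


Register state trace (swap pattern):
  MOV R0, 46  → R0 = 46
  MOV R4, 61  → R4 = 61
  MOV R1, R0  → R1 = 46  (save R0)
  MOV R0, R4  → R0 = 61  (R0 gets R4's value)
  MOV R4, R1  → R4 = 46  (R4 gets saved value)
Final: R0 = 61

61


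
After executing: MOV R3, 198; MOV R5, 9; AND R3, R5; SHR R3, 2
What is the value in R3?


Register state trace:
  MOV R3, 198  → R3 = 198 (0b11000110)
  MOV R5, 9  → R5 = 9 (0b00001001)
  AND R3, R5  → R3 = 198 AND 9 = 0 (0b00000000)
  SHR R3, 2  → R3 = 0 >> 2 = 0
Final: R3 = 0

0


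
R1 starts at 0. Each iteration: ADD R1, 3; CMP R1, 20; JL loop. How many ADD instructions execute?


Loop trace (R1 starts at 0, target 20, step 3):
  ADD #1: R1 = 0 + 3 = 3  → 3 < 20, loop
  ADD #2: R1 = 3 + 3 = 6  → 6 < 20, loop
  ADD #3: R1 = 6 + 3 = 9  → 9 < 20, loop
  ADD #4: R1 = 9 + 3 = 12  → 12 < 20, loop
  ADD #5: R1 = 12 + 3 = 15  → 15 < 20, loop
  ADD #6: R1 = 15 + 3 = 18  → 18 < 20, loop
  ADD #7: R1 = 18 + 3 = 21  → 21 >= 20, exit
Total ADD instructions: 7

7


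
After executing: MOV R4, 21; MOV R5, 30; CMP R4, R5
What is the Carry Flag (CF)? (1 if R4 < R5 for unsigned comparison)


Register state trace:
  MOV R4, 21  → R4 = 21
  MOV R5, 30  → R5 = 30
  CMP R4, R5  → unsigned 21 - 30: borrow occurs
  21 < 30, so CF = 1
CF = 1

1


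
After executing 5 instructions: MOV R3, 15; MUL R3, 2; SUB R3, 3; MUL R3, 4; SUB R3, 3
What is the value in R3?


Register state trace:
  MOV R3, 15  → R3 = 15
  MUL R3, 2  → R3 = 15 * 2 = 30
  SUB R3, 3  → R3 = 30 - 3 = 27
  MUL R3, 4  → R3 = 27 * 4 = 108
  SUB R3, 3  → R3 = 108 - 3 = 105
Final: R3 = 105

105


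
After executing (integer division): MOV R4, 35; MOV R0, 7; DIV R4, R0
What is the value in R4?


Register state trace:
  MOV R4, 35  → R4 = 35
  MOV R0, 7  → R0 = 7
  DIV R4, R0  → R4 = 35 // 7 = 5
Final: R4 = 5

5


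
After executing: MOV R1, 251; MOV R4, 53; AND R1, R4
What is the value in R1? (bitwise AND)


Register state trace:
  MOV R1, 251  → R1 = 251 (0b11111011)
  MOV R4, 53  → R4 = 53 (0b00110101)
  AND R1, R4  → R1 = 251 AND 53 = 49 (0b00110001)
Final: R1 = 49

49


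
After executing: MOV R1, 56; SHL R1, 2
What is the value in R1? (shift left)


Register state trace:
  MOV R1, 56  → R1 = 56
  SHL R1, 2  → R1 = 56 << 2 = 56 * 2^2 = 224
Final: R1 = 224

224


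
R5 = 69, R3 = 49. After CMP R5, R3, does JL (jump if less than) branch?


Trace:
  R5 = 69, R3 = 49
  CMP R5, R3  → compares 69 vs 49
  JL checks: is 69 less than 49?
  69 > 49, so condition is false
Branch taken: No

No


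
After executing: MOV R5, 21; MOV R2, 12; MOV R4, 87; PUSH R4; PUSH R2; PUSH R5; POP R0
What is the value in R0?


Stack trace (top is rightmost):
  MOV R5, 21  → R5 = 21
  MOV R2, 12  → R2 = 12
  MOV R4, 87  → R4 = 87
  PUSH R4  → stack: [87]
  PUSH R2  → stack: [87, 12]
  PUSH R5  → stack: [87, 12, 21]
  POP R0  → R0 = 21, stack: [87, 12]
Final: R0 = 21

21


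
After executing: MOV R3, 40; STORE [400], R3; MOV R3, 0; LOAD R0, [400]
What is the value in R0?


Register and memory trace:
  MOV R3, 40  → R3 = 40
  STORE [400], R3  → mem[400] = 40
  MOV R3, 0  → R3 = 0
  LOAD R0, [400]  → R0 = mem[400] = 40
Final: R0 = 40

40


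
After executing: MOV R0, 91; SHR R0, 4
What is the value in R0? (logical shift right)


Register state trace:
  MOV R0, 91  → R0 = 91
  SHR R0, 4  → R0 = 91 >> 4 = 91 // 2^4 = 5
Final: R0 = 5

5


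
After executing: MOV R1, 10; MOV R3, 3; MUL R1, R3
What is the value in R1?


Register state trace:
  MOV R1, 10  → R1 = 10
  MOV R3, 3  → R3 = 3
  MUL R1, R3  → R1 = 10 * 3 = 30
Final: R1 = 30

30


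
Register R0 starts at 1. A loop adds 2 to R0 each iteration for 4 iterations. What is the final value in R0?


Starting value: R0 = 1
  Iter 1: R0 = 1 + 2 = 3
  Iter 2: R0 = 3 + 2 = 5
  Iter 3: R0 = 5 + 2 = 7
  Iter 4: R0 = 7 + 2 = 9
Final: R0 = 9

9


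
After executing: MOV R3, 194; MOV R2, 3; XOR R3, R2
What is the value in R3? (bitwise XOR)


Register state trace:
  MOV R3, 194  → R3 = 194 (0b11000010)
  MOV R2, 3  → R2 = 3 (0b00000011)
  XOR R3, R2  → R3 = 194 XOR 3 = 193 (0b11000001)
Final: R3 = 193

193


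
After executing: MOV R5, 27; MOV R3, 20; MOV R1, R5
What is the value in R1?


Register state trace:
  MOV R5, 27  → R5 = 27
  MOV R3, 20  → R3 = 20
  MOV R1, R5  → R1 = 27
Final: R1 = 27

27


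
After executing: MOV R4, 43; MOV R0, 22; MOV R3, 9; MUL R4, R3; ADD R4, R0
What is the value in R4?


Register state trace:
  MOV R4, 43  → R4 = 43
  MOV R0, 22  → R0 = 22
  MOV R3, 9  → R3 = 9
  MUL R4, R3  → R4 = 43 * 9 = 387
  ADD R4, R0  → R4 = 387 + 22 = 409
Final: R4 = 409

409


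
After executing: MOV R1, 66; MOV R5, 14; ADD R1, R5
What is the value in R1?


Register state trace:
  MOV R1, 66  → R1 = 66
  MOV R5, 14  → R5 = 14
  ADD R1, R5  → R1 = 66 + 14 = 80
Final: R1 = 80

80


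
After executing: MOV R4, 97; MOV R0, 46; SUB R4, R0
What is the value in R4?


Register state trace:
  MOV R4, 97  → R4 = 97
  MOV R0, 46  → R0 = 46
  SUB R4, R0  → R4 = 97 - 46 = 51
Final: R4 = 51

51


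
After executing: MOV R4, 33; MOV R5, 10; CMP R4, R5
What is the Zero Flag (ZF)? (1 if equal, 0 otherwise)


Register state trace:
  MOV R4, 33  → R4 = 33
  MOV R5, 10  → R5 = 10
  CMP R4, R5  → computes 33 - 10 = 23
  Result is nonzero, so values are not equal
ZF = 0

0


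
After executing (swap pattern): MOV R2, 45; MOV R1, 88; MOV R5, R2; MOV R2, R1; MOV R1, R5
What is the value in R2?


Register state trace (swap pattern):
  MOV R2, 45  → R2 = 45
  MOV R1, 88  → R1 = 88
  MOV R5, R2  → R5 = 45  (save R2)
  MOV R2, R1  → R2 = 88  (R2 gets R1's value)
  MOV R1, R5  → R1 = 45  (R1 gets saved value)
Final: R2 = 88

88


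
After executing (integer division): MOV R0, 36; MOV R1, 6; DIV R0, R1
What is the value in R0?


Register state trace:
  MOV R0, 36  → R0 = 36
  MOV R1, 6  → R1 = 6
  DIV R0, R1  → R0 = 36 // 6 = 6
Final: R0 = 6

6


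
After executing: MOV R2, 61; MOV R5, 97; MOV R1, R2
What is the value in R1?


Register state trace:
  MOV R2, 61  → R2 = 61
  MOV R5, 97  → R5 = 97
  MOV R1, R2  → R1 = 61
Final: R1 = 61

61


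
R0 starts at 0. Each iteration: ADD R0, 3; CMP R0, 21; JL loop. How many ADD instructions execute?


Loop trace (R0 starts at 0, target 21, step 3):
  ADD #1: R0 = 0 + 3 = 3  → 3 < 21, loop
  ADD #2: R0 = 3 + 3 = 6  → 6 < 21, loop
  ADD #3: R0 = 6 + 3 = 9  → 9 < 21, loop
  ADD #4: R0 = 9 + 3 = 12  → 12 < 21, loop
  ADD #5: R0 = 12 + 3 = 15  → 15 < 21, loop
  ADD #6: R0 = 15 + 3 = 18  → 18 < 21, loop
  ADD #7: R0 = 18 + 3 = 21  → 21 >= 21, exit
Total ADD instructions: 7

7


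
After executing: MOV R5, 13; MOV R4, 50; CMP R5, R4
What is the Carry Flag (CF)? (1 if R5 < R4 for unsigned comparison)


Register state trace:
  MOV R5, 13  → R5 = 13
  MOV R4, 50  → R4 = 50
  CMP R5, R4  → unsigned 13 - 50: borrow occurs
  13 < 50, so CF = 1
CF = 1

1


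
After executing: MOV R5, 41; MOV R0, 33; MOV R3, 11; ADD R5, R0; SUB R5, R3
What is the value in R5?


Register state trace:
  MOV R5, 41  → R5 = 41
  MOV R0, 33  → R0 = 33
  MOV R3, 11  → R3 = 11
  ADD R5, R0  → R5 = 41 + 33 = 74
  SUB R5, R3  → R5 = 74 - 11 = 63
Final: R5 = 63

63


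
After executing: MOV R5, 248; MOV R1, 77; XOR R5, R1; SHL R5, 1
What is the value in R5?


Register state trace:
  MOV R5, 248  → R5 = 248 (0b11111000)
  MOV R1, 77  → R1 = 77 (0b01001101)
  XOR R5, R1  → R5 = 248 XOR 77 = 181 (0b10110101)
  SHL R5, 1  → R5 = 181 << 1 = 362
Final: R5 = 362

362


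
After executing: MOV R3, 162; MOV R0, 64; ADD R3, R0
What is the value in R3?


Register state trace:
  MOV R3, 162  → R3 = 162
  MOV R0, 64  → R0 = 64
  ADD R3, R0  → R3 = 162 + 64 = 226
Final: R3 = 226

226


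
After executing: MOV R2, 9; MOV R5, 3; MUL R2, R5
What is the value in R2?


Register state trace:
  MOV R2, 9  → R2 = 9
  MOV R5, 3  → R5 = 3
  MUL R2, R5  → R2 = 9 * 3 = 27
Final: R2 = 27

27


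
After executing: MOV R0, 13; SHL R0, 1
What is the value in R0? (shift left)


Register state trace:
  MOV R0, 13  → R0 = 13
  SHL R0, 1  → R0 = 13 << 1 = 13 * 2^1 = 26
Final: R0 = 26

26


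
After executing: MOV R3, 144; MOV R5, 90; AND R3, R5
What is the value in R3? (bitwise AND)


Register state trace:
  MOV R3, 144  → R3 = 144 (0b10010000)
  MOV R5, 90  → R5 = 90 (0b01011010)
  AND R3, R5  → R3 = 144 AND 90 = 16 (0b00010000)
Final: R3 = 16

16


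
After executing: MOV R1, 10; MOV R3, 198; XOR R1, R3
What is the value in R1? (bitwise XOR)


Register state trace:
  MOV R1, 10  → R1 = 10 (0b00001010)
  MOV R3, 198  → R3 = 198 (0b11000110)
  XOR R1, R3  → R1 = 10 XOR 198 = 204 (0b11001100)
Final: R1 = 204

204


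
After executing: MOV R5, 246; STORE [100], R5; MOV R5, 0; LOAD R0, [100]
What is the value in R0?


Register and memory trace:
  MOV R5, 246  → R5 = 246
  STORE [100], R5  → mem[100] = 246
  MOV R5, 0  → R5 = 0
  LOAD R0, [100]  → R0 = mem[100] = 246
Final: R0 = 246

246


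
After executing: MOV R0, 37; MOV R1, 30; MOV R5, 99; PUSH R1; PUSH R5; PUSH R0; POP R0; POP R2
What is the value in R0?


Stack trace (top is rightmost):
  MOV R0, 37  → R0 = 37
  MOV R1, 30  → R1 = 30
  MOV R5, 99  → R5 = 99
  PUSH R1  → stack: [30]
  PUSH R5  → stack: [30, 99]
  PUSH R0  → stack: [30, 99, 37]
  POP R0  → R0 = 37, stack: [30, 99]
  POP R2  → R2 = 99, stack: [30]
Final: R0 = 37

37


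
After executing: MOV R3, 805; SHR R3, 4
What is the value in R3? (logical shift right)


Register state trace:
  MOV R3, 805  → R3 = 805
  SHR R3, 4  → R3 = 805 >> 4 = 805 // 2^4 = 50
Final: R3 = 50

50


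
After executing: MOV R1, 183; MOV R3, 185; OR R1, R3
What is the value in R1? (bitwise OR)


Register state trace:
  MOV R1, 183  → R1 = 183 (0b10110111)
  MOV R3, 185  → R3 = 185 (0b10111001)
  OR R1, R3   → R1 = 183 OR 185 = 191 (0b10111111)
Final: R1 = 191

191


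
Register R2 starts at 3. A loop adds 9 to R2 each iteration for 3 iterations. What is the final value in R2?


Starting value: R2 = 3
  Iter 1: R2 = 3 + 9 = 12
  Iter 2: R2 = 12 + 9 = 21
  Iter 3: R2 = 21 + 9 = 30
Final: R2 = 30

30


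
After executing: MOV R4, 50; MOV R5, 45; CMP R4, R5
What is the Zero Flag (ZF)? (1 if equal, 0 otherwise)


Register state trace:
  MOV R4, 50  → R4 = 50
  MOV R5, 45  → R5 = 45
  CMP R4, R5  → computes 50 - 45 = 5
  Result is nonzero, so values are not equal
ZF = 0

0


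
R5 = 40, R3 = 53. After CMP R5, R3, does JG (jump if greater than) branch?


Trace:
  R5 = 40, R3 = 53
  CMP R5, R3  → compares 40 vs 53
  JG checks: is 40 greater than 53?
  40 < 53, so condition is false
Branch taken: No

No


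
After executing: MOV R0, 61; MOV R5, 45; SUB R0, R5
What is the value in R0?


Register state trace:
  MOV R0, 61  → R0 = 61
  MOV R5, 45  → R5 = 45
  SUB R0, R5  → R0 = 61 - 45 = 16
Final: R0 = 16

16


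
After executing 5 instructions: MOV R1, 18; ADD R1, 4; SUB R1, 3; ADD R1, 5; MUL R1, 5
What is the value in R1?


Register state trace:
  MOV R1, 18  → R1 = 18
  ADD R1, 4  → R1 = 18 + 4 = 22
  SUB R1, 3  → R1 = 22 - 3 = 19
  ADD R1, 5  → R1 = 19 + 5 = 24
  MUL R1, 5  → R1 = 24 * 5 = 120
Final: R1 = 120

120


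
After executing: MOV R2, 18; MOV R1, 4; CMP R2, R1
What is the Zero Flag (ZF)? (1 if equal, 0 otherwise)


Register state trace:
  MOV R2, 18  → R2 = 18
  MOV R1, 4  → R1 = 4
  CMP R2, R1  → computes 18 - 4 = 14
  Result is nonzero, so values are not equal
ZF = 0

0


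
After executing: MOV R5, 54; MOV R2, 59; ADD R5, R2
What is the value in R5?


Register state trace:
  MOV R5, 54  → R5 = 54
  MOV R2, 59  → R2 = 59
  ADD R5, R2  → R5 = 54 + 59 = 113
Final: R5 = 113

113


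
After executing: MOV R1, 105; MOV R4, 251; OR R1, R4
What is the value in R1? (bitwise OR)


Register state trace:
  MOV R1, 105  → R1 = 105 (0b01101001)
  MOV R4, 251  → R4 = 251 (0b11111011)
  OR R1, R4   → R1 = 105 OR 251 = 251 (0b11111011)
Final: R1 = 251

251


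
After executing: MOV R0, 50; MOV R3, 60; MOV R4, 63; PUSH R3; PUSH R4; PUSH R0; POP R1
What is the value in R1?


Stack trace (top is rightmost):
  MOV R0, 50  → R0 = 50
  MOV R3, 60  → R3 = 60
  MOV R4, 63  → R4 = 63
  PUSH R3  → stack: [60]
  PUSH R4  → stack: [60, 63]
  PUSH R0  → stack: [60, 63, 50]
  POP R1  → R1 = 50, stack: [60, 63]
Final: R1 = 50

50


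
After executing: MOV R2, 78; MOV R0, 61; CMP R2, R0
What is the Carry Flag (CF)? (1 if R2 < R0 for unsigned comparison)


Register state trace:
  MOV R2, 78  → R2 = 78
  MOV R0, 61  → R0 = 61
  CMP R2, R0  → unsigned 78 - 61: no borrow
  78 >= 61, so CF = 0
CF = 0

0


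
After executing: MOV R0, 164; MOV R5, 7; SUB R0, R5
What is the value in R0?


Register state trace:
  MOV R0, 164  → R0 = 164
  MOV R5, 7  → R5 = 7
  SUB R0, R5  → R0 = 164 - 7 = 157
Final: R0 = 157

157


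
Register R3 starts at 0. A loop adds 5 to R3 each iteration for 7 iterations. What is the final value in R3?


Starting value: R3 = 0
  Iter 1: R3 = 0 + 5 = 5
  Iter 2: R3 = 5 + 5 = 10
  Iter 3: R3 = 10 + 5 = 15
  Iter 4: R3 = 15 + 5 = 20
  Iter 5: R3 = 20 + 5 = 25
  Iter 6: R3 = 25 + 5 = 30
  Iter 7: R3 = 30 + 5 = 35
Final: R3 = 35

35


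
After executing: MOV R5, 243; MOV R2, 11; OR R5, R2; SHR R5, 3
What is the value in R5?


Register state trace:
  MOV R5, 243  → R5 = 243 (0b11110011)
  MOV R2, 11  → R2 = 11 (0b00001011)
  OR R5, R2  → R5 = 243 OR 11 = 251 (0b11111011)
  SHR R5, 3  → R5 = 251 >> 3 = 31
Final: R5 = 31

31


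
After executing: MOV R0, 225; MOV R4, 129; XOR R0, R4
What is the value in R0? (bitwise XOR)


Register state trace:
  MOV R0, 225  → R0 = 225 (0b11100001)
  MOV R4, 129  → R4 = 129 (0b10000001)
  XOR R0, R4  → R0 = 225 XOR 129 = 96 (0b01100000)
Final: R0 = 96

96


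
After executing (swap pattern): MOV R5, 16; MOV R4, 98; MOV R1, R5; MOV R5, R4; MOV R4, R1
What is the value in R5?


Register state trace (swap pattern):
  MOV R5, 16  → R5 = 16
  MOV R4, 98  → R4 = 98
  MOV R1, R5  → R1 = 16  (save R5)
  MOV R5, R4  → R5 = 98  (R5 gets R4's value)
  MOV R4, R1  → R4 = 16  (R4 gets saved value)
Final: R5 = 98

98


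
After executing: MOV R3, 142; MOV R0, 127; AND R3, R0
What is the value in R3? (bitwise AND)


Register state trace:
  MOV R3, 142  → R3 = 142 (0b10001110)
  MOV R0, 127  → R0 = 127 (0b01111111)
  AND R3, R0  → R3 = 142 AND 127 = 14 (0b00001110)
Final: R3 = 14

14


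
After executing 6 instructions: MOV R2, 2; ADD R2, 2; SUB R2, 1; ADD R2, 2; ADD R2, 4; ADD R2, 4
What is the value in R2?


Register state trace:
  MOV R2, 2  → R2 = 2
  ADD R2, 2  → R2 = 2 + 2 = 4
  SUB R2, 1  → R2 = 4 - 1 = 3
  ADD R2, 2  → R2 = 3 + 2 = 5
  ADD R2, 4  → R2 = 5 + 4 = 9
  ADD R2, 4  → R2 = 9 + 4 = 13
Final: R2 = 13

13


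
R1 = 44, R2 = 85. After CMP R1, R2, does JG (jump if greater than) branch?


Trace:
  R1 = 44, R2 = 85
  CMP R1, R2  → compares 44 vs 85
  JG checks: is 44 greater than 85?
  44 < 85, so condition is false
Branch taken: No

No


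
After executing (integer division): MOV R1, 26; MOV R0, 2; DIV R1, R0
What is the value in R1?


Register state trace:
  MOV R1, 26  → R1 = 26
  MOV R0, 2  → R0 = 2
  DIV R1, R0  → R1 = 26 // 2 = 13
Final: R1 = 13

13


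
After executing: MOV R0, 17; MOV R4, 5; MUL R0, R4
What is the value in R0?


Register state trace:
  MOV R0, 17  → R0 = 17
  MOV R4, 5  → R4 = 5
  MUL R0, R4  → R0 = 17 * 5 = 85
Final: R0 = 85

85


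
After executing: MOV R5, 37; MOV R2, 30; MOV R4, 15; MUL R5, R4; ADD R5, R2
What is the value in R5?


Register state trace:
  MOV R5, 37  → R5 = 37
  MOV R2, 30  → R2 = 30
  MOV R4, 15  → R4 = 15
  MUL R5, R4  → R5 = 37 * 15 = 555
  ADD R5, R2  → R5 = 555 + 30 = 585
Final: R5 = 585

585


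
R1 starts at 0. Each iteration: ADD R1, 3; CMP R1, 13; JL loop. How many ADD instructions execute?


Loop trace (R1 starts at 0, target 13, step 3):
  ADD #1: R1 = 0 + 3 = 3  → 3 < 13, loop
  ADD #2: R1 = 3 + 3 = 6  → 6 < 13, loop
  ADD #3: R1 = 6 + 3 = 9  → 9 < 13, loop
  ADD #4: R1 = 9 + 3 = 12  → 12 < 13, loop
  ADD #5: R1 = 12 + 3 = 15  → 15 >= 13, exit
Total ADD instructions: 5

5


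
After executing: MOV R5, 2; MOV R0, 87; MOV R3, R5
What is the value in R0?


Register state trace:
  MOV R5, 2  → R5 = 2
  MOV R0, 87  → R0 = 87
  MOV R3, R5  → R3 = 2
Final: R0 = 87

87


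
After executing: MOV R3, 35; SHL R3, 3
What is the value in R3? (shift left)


Register state trace:
  MOV R3, 35  → R3 = 35
  SHL R3, 3  → R3 = 35 << 3 = 35 * 2^3 = 280
Final: R3 = 280

280


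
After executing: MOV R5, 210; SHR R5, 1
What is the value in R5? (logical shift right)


Register state trace:
  MOV R5, 210  → R5 = 210
  SHR R5, 1  → R5 = 210 >> 1 = 210 // 2^1 = 105
Final: R5 = 105

105


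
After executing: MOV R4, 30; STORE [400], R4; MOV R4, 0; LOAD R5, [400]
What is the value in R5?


Register and memory trace:
  MOV R4, 30  → R4 = 30
  STORE [400], R4  → mem[400] = 30
  MOV R4, 0  → R4 = 0
  LOAD R5, [400]  → R5 = mem[400] = 30
Final: R5 = 30

30


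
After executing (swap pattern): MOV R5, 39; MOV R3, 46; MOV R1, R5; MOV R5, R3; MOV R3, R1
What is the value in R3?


Register state trace (swap pattern):
  MOV R5, 39  → R5 = 39
  MOV R3, 46  → R3 = 46
  MOV R1, R5  → R1 = 39  (save R5)
  MOV R5, R3  → R5 = 46  (R5 gets R3's value)
  MOV R3, R1  → R3 = 39  (R3 gets saved value)
Final: R3 = 39

39


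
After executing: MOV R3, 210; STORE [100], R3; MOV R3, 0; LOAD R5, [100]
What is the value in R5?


Register and memory trace:
  MOV R3, 210  → R3 = 210
  STORE [100], R3  → mem[100] = 210
  MOV R3, 0  → R3 = 0
  LOAD R5, [100]  → R5 = mem[100] = 210
Final: R5 = 210

210


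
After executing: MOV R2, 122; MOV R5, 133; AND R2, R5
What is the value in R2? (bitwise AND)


Register state trace:
  MOV R2, 122  → R2 = 122 (0b01111010)
  MOV R5, 133  → R5 = 133 (0b10000101)
  AND R2, R5  → R2 = 122 AND 133 = 0 (0b00000000)
Final: R2 = 0

0


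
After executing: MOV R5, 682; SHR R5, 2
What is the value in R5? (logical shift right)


Register state trace:
  MOV R5, 682  → R5 = 682
  SHR R5, 2  → R5 = 682 >> 2 = 682 // 2^2 = 170
Final: R5 = 170

170


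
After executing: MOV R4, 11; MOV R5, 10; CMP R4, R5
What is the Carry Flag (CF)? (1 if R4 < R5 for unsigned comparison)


Register state trace:
  MOV R4, 11  → R4 = 11
  MOV R5, 10  → R5 = 10
  CMP R4, R5  → unsigned 11 - 10: no borrow
  11 >= 10, so CF = 0
CF = 0

0


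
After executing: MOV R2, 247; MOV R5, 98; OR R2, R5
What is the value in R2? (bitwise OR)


Register state trace:
  MOV R2, 247  → R2 = 247 (0b11110111)
  MOV R5, 98  → R5 = 98 (0b01100010)
  OR R2, R5   → R2 = 247 OR 98 = 247 (0b11110111)
Final: R2 = 247

247
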